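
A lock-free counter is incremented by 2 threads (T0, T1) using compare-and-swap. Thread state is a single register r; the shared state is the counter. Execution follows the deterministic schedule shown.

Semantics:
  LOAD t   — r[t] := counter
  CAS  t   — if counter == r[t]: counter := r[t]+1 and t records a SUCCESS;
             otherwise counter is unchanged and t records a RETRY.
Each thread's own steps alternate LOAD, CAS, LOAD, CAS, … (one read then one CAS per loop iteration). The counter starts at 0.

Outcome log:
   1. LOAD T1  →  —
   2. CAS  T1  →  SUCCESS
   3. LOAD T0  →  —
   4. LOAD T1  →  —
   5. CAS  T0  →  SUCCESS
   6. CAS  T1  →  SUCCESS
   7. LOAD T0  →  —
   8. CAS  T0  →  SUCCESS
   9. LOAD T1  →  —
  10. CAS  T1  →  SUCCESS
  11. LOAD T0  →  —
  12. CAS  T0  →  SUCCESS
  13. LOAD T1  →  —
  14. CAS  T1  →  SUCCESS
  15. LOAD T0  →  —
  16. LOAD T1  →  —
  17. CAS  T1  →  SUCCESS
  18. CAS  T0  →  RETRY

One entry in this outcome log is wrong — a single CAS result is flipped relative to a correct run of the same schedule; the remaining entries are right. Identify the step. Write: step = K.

Re-executing:
1. LOAD T1 → mem=0 r[T1]=0 [LOAD]
2. CAS T1 → mem=1 r[T1]=0 [OK]
3. LOAD T0 → mem=1 r[T0]=1 [LOAD]
4. LOAD T1 → mem=1 r[T1]=1 [LOAD]
5. CAS T0 → mem=2 r[T0]=1 [OK]
6. CAS T1 → mem=2 r[T1]=1 [RETRY]
7. LOAD T0 → mem=2 r[T0]=2 [LOAD]
8. CAS T0 → mem=3 r[T0]=2 [OK]
9. LOAD T1 → mem=3 r[T1]=3 [LOAD]
10. CAS T1 → mem=4 r[T1]=3 [OK]
11. LOAD T0 → mem=4 r[T0]=4 [LOAD]
12. CAS T0 → mem=5 r[T0]=4 [OK]
13. LOAD T1 → mem=5 r[T1]=5 [LOAD]
14. CAS T1 → mem=6 r[T1]=5 [OK]
15. LOAD T0 → mem=6 r[T0]=6 [LOAD]
16. LOAD T1 → mem=6 r[T1]=6 [LOAD]
17. CAS T1 → mem=7 r[T1]=6 [OK]
18. CAS T0 → mem=7 r[T0]=6 [RETRY]
Log disagrees first at step 6.

step = 6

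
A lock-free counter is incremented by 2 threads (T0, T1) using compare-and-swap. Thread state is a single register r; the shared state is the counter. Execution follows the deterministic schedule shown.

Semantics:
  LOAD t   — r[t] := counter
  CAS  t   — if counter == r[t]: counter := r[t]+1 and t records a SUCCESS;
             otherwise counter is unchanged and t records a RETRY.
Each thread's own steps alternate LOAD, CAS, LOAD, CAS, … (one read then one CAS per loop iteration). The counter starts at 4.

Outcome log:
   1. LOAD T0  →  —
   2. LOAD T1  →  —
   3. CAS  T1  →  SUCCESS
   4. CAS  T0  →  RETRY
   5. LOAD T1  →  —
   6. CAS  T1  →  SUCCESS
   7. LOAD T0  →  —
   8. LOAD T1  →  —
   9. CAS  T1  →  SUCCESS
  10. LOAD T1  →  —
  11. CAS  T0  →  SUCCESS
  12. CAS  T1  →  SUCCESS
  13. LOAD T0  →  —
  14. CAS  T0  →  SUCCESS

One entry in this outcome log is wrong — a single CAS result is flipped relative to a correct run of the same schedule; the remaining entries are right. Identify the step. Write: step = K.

Reference trace:
[1] T0.load  rd  (counter 4, T0.r 4)
[2] T1.load  rd  (counter 4, T1.r 4)
[3] T1.cas  hit  (counter 5, T1.r 4)
[4] T0.cas  miss  (counter 5, T0.r 4)
[5] T1.load  rd  (counter 5, T1.r 5)
[6] T1.cas  hit  (counter 6, T1.r 5)
[7] T0.load  rd  (counter 6, T0.r 6)
[8] T1.load  rd  (counter 6, T1.r 6)
[9] T1.cas  hit  (counter 7, T1.r 6)
[10] T1.load  rd  (counter 7, T1.r 7)
[11] T0.cas  miss  (counter 7, T0.r 6)
[12] T1.cas  hit  (counter 8, T1.r 7)
[13] T0.load  rd  (counter 8, T0.r 8)
[14] T0.cas  hit  (counter 9, T0.r 8)
Log disagrees first at step 11.

step = 11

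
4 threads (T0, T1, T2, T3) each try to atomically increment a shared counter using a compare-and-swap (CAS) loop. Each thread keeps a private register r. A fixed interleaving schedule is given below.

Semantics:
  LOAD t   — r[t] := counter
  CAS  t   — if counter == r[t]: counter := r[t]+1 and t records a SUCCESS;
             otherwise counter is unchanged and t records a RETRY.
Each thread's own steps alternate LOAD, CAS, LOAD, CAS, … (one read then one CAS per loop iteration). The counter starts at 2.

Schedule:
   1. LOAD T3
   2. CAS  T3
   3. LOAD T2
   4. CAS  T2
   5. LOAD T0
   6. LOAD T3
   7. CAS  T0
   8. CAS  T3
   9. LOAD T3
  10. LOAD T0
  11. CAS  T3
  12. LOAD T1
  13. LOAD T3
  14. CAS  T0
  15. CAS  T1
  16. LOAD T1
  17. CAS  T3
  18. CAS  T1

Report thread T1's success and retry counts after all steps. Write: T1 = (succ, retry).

1. LOAD T3 → mem=2 r[T3]=2 [LOAD]
2. CAS T3 → mem=3 r[T3]=2 [OK]
3. LOAD T2 → mem=3 r[T2]=3 [LOAD]
4. CAS T2 → mem=4 r[T2]=3 [OK]
5. LOAD T0 → mem=4 r[T0]=4 [LOAD]
6. LOAD T3 → mem=4 r[T3]=4 [LOAD]
7. CAS T0 → mem=5 r[T0]=4 [OK]
8. CAS T3 → mem=5 r[T3]=4 [RETRY]
9. LOAD T3 → mem=5 r[T3]=5 [LOAD]
10. LOAD T0 → mem=5 r[T0]=5 [LOAD]
11. CAS T3 → mem=6 r[T3]=5 [OK]
12. LOAD T1 → mem=6 r[T1]=6 [LOAD]
13. LOAD T3 → mem=6 r[T3]=6 [LOAD]
14. CAS T0 → mem=6 r[T0]=5 [RETRY]
15. CAS T1 → mem=7 r[T1]=6 [OK]
16. LOAD T1 → mem=7 r[T1]=7 [LOAD]
17. CAS T3 → mem=7 r[T3]=6 [RETRY]
18. CAS T1 → mem=8 r[T1]=7 [OK]

T1 = (2, 0)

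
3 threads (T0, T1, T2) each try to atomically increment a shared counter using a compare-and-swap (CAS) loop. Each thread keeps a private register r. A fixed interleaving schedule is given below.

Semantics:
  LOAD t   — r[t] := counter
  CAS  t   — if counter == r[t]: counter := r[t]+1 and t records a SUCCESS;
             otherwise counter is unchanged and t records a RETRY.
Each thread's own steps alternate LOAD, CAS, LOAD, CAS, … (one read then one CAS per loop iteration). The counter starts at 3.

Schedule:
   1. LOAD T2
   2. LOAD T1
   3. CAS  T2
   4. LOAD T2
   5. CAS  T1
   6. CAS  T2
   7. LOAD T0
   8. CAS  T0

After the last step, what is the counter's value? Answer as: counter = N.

[1] T2.load  rd  (counter 3, T2.r 3)
[2] T1.load  rd  (counter 3, T1.r 3)
[3] T2.cas  hit  (counter 4, T2.r 3)
[4] T2.load  rd  (counter 4, T2.r 4)
[5] T1.cas  miss  (counter 4, T1.r 3)
[6] T2.cas  hit  (counter 5, T2.r 4)
[7] T0.load  rd  (counter 5, T0.r 5)
[8] T0.cas  hit  (counter 6, T0.r 5)

counter = 6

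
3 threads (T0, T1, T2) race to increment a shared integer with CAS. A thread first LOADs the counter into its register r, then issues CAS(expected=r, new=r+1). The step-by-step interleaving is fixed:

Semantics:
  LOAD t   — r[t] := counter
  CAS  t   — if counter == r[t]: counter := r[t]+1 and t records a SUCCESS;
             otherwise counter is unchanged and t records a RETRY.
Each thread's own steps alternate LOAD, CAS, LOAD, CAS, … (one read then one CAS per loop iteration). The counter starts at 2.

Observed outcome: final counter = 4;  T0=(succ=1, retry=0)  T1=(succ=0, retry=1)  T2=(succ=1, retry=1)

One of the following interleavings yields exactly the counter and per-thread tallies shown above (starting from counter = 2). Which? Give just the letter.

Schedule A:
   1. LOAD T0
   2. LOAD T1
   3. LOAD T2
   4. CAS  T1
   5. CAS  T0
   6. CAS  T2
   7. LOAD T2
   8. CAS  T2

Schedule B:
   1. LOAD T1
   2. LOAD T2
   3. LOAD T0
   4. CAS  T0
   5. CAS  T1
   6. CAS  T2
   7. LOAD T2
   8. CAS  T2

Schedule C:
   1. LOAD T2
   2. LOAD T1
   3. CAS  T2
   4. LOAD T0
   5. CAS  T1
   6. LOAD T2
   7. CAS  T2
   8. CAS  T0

B

Simulating candidate B:
[1] T1.load  rd  (counter 2, T1.r 2)
[2] T2.load  rd  (counter 2, T2.r 2)
[3] T0.load  rd  (counter 2, T0.r 2)
[4] T0.cas  hit  (counter 3, T0.r 2)
[5] T1.cas  miss  (counter 3, T1.r 2)
[6] T2.cas  miss  (counter 3, T2.r 2)
[7] T2.load  rd  (counter 3, T2.r 3)
[8] T2.cas  hit  (counter 4, T2.r 3)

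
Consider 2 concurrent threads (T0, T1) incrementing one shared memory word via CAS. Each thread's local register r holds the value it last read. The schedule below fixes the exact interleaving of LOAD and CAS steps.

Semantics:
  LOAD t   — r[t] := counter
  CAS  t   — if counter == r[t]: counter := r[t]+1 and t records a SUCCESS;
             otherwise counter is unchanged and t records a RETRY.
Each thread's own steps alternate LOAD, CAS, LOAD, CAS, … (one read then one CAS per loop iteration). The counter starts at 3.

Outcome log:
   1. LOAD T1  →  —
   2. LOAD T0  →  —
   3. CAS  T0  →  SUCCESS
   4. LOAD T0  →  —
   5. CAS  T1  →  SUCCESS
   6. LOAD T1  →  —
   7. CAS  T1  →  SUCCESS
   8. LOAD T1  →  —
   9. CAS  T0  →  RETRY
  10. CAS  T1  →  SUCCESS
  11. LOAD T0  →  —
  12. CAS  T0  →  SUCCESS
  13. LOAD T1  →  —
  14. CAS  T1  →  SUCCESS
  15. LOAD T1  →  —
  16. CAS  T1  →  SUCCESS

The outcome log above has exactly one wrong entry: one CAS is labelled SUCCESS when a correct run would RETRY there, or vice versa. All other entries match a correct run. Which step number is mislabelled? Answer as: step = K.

Correct run:
1. LOAD T1 → mem=3 r[T1]=3 [LOAD]
2. LOAD T0 → mem=3 r[T0]=3 [LOAD]
3. CAS T0 → mem=4 r[T0]=3 [OK]
4. LOAD T0 → mem=4 r[T0]=4 [LOAD]
5. CAS T1 → mem=4 r[T1]=3 [RETRY]
6. LOAD T1 → mem=4 r[T1]=4 [LOAD]
7. CAS T1 → mem=5 r[T1]=4 [OK]
8. LOAD T1 → mem=5 r[T1]=5 [LOAD]
9. CAS T0 → mem=5 r[T0]=4 [RETRY]
10. CAS T1 → mem=6 r[T1]=5 [OK]
11. LOAD T0 → mem=6 r[T0]=6 [LOAD]
12. CAS T0 → mem=7 r[T0]=6 [OK]
13. LOAD T1 → mem=7 r[T1]=7 [LOAD]
14. CAS T1 → mem=8 r[T1]=7 [OK]
15. LOAD T1 → mem=8 r[T1]=8 [LOAD]
16. CAS T1 → mem=9 r[T1]=8 [OK]
Mismatch at 5.

step = 5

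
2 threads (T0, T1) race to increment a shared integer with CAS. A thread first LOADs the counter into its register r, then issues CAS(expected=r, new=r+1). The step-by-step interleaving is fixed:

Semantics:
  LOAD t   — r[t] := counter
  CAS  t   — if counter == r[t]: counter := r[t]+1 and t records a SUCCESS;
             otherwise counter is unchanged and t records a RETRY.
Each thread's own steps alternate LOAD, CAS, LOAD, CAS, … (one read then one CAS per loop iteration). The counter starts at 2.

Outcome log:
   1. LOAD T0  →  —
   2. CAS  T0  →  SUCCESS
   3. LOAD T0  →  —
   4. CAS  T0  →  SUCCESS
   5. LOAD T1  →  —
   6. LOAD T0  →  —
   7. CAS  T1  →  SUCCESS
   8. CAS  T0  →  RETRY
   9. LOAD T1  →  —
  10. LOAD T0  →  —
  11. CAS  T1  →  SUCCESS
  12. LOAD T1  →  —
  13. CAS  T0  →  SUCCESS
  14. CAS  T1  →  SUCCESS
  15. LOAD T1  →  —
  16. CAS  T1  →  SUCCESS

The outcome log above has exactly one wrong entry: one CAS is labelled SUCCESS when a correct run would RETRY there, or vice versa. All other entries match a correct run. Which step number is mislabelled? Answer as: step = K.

Re-executing:
step 1: T0 LOAD ⇒ load; ctr=2 reg=2
step 2: T0 CAS ⇒ ok; ctr=3 reg=2
step 3: T0 LOAD ⇒ load; ctr=3 reg=3
step 4: T0 CAS ⇒ ok; ctr=4 reg=3
step 5: T1 LOAD ⇒ load; ctr=4 reg=4
step 6: T0 LOAD ⇒ load; ctr=4 reg=4
step 7: T1 CAS ⇒ ok; ctr=5 reg=4
step 8: T0 CAS ⇒ retry; ctr=5 reg=4
step 9: T1 LOAD ⇒ load; ctr=5 reg=5
step 10: T0 LOAD ⇒ load; ctr=5 reg=5
step 11: T1 CAS ⇒ ok; ctr=6 reg=5
step 12: T1 LOAD ⇒ load; ctr=6 reg=6
step 13: T0 CAS ⇒ retry; ctr=6 reg=5
step 14: T1 CAS ⇒ ok; ctr=7 reg=6
step 15: T1 LOAD ⇒ load; ctr=7 reg=7
step 16: T1 CAS ⇒ ok; ctr=8 reg=7
Mismatch at 13.

step = 13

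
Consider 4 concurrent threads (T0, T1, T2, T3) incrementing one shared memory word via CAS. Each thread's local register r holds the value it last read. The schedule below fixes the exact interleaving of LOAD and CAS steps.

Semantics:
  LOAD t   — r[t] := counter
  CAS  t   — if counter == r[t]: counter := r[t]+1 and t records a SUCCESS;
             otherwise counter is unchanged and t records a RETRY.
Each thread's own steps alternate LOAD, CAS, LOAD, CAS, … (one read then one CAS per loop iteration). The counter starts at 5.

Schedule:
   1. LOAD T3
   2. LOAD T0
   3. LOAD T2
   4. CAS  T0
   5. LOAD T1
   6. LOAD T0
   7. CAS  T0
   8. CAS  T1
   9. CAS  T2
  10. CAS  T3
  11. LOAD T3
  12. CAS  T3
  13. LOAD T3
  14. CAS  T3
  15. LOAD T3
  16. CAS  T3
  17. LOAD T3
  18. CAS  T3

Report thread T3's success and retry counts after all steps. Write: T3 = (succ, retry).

   1) LOAD T3:  M=5  r_T3=5
   2) LOAD T0:  M=5  r_T0=5
   3) LOAD T2:  M=5  r_T2=5
   4) CAS  T0:  M=6  r_T0=5 ✓
   5) LOAD T1:  M=6  r_T1=6
   6) LOAD T0:  M=6  r_T0=6
   7) CAS  T0:  M=7  r_T0=6 ✓
   8) CAS  T1:  M=7  r_T1=6 ✗
   9) CAS  T2:  M=7  r_T2=5 ✗
  10) CAS  T3:  M=7  r_T3=5 ✗
  11) LOAD T3:  M=7  r_T3=7
  12) CAS  T3:  M=8  r_T3=7 ✓
  13) LOAD T3:  M=8  r_T3=8
  14) CAS  T3:  M=9  r_T3=8 ✓
  15) LOAD T3:  M=9  r_T3=9
  16) CAS  T3:  M=10  r_T3=9 ✓
  17) LOAD T3:  M=10  r_T3=10
  18) CAS  T3:  M=11  r_T3=10 ✓

T3 = (4, 1)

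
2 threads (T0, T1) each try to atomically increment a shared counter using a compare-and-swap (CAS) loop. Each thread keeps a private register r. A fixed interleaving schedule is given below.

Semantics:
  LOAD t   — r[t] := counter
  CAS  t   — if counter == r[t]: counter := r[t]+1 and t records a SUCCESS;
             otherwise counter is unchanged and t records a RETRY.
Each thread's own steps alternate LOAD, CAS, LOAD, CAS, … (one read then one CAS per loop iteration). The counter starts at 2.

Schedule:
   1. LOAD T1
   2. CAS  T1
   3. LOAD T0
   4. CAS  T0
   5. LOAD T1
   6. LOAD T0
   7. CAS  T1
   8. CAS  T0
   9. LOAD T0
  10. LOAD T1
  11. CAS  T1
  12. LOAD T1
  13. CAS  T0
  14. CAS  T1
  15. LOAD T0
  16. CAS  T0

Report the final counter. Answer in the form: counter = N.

counter = 8

#1 T1 reads 2
#2 T1 CAS(2→3) writes; counter now 3
#3 T0 reads 3
#4 T0 CAS(3→4) writes; counter now 4
#5 T1 reads 4
#6 T0 reads 4
#7 T1 CAS(4→5) writes; counter now 5
#8 T0 CAS(4→5) fails; counter now 5
#9 T0 reads 5
#10 T1 reads 5
#11 T1 CAS(5→6) writes; counter now 6
#12 T1 reads 6
#13 T0 CAS(5→6) fails; counter now 6
#14 T1 CAS(6→7) writes; counter now 7
#15 T0 reads 7
#16 T0 CAS(7→8) writes; counter now 8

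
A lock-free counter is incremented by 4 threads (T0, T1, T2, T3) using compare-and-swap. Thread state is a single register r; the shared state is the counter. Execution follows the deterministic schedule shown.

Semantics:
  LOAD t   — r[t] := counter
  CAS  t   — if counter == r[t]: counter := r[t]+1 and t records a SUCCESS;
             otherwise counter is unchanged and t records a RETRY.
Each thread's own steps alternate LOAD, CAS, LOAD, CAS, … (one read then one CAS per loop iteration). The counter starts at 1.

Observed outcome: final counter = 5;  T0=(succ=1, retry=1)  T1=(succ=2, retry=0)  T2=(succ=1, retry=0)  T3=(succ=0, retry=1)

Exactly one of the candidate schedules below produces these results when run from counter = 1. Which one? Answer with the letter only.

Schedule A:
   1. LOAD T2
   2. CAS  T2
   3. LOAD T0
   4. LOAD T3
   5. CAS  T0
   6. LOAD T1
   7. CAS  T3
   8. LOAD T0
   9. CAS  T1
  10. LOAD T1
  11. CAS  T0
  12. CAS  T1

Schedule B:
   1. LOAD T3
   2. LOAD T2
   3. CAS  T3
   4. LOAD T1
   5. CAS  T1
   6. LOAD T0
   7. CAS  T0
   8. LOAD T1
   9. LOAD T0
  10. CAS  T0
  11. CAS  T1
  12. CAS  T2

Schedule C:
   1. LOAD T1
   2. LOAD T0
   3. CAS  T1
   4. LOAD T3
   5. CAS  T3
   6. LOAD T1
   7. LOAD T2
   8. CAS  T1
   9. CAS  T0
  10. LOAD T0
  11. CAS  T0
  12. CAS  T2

Tracing schedule A:
T2 LOAD — after: cnt=1, r=1 — load
T2 CAS — after: cnt=2, r=1 — ok
T0 LOAD — after: cnt=2, r=2 — load
T3 LOAD — after: cnt=2, r=2 — load
T0 CAS — after: cnt=3, r=2 — ok
T1 LOAD — after: cnt=3, r=3 — load
T3 CAS — after: cnt=3, r=2 — retry
T0 LOAD — after: cnt=3, r=3 — load
T1 CAS — after: cnt=4, r=3 — ok
T1 LOAD — after: cnt=4, r=4 — load
T0 CAS — after: cnt=4, r=3 — retry
T1 CAS — after: cnt=5, r=4 — ok

A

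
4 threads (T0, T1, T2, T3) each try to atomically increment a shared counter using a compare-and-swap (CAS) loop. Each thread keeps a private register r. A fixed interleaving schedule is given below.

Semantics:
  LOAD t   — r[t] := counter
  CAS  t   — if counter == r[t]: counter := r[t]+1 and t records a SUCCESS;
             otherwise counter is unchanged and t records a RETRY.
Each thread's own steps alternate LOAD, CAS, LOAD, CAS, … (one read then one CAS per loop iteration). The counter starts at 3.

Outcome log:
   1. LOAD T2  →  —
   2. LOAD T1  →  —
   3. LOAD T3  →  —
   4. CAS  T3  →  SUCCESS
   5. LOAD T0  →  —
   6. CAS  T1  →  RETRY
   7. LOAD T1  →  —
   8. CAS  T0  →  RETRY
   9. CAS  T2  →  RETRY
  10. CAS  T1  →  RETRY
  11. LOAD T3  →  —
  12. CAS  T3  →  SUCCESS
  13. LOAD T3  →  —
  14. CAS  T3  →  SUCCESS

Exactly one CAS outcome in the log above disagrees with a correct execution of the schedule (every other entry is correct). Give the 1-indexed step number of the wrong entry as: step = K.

step = 8

Correct run:
#1 T2 reads 3
#2 T1 reads 3
#3 T3 reads 3
#4 T3 CAS(3→4) writes; counter now 4
#5 T0 reads 4
#6 T1 CAS(3→4) fails; counter now 4
#7 T1 reads 4
#8 T0 CAS(4→5) writes; counter now 5
#9 T2 CAS(3→4) fails; counter now 5
#10 T1 CAS(4→5) fails; counter now 5
#11 T3 reads 5
#12 T3 CAS(5→6) writes; counter now 6
#13 T3 reads 6
#14 T3 CAS(6→7) writes; counter now 7
Log disagrees first at step 8.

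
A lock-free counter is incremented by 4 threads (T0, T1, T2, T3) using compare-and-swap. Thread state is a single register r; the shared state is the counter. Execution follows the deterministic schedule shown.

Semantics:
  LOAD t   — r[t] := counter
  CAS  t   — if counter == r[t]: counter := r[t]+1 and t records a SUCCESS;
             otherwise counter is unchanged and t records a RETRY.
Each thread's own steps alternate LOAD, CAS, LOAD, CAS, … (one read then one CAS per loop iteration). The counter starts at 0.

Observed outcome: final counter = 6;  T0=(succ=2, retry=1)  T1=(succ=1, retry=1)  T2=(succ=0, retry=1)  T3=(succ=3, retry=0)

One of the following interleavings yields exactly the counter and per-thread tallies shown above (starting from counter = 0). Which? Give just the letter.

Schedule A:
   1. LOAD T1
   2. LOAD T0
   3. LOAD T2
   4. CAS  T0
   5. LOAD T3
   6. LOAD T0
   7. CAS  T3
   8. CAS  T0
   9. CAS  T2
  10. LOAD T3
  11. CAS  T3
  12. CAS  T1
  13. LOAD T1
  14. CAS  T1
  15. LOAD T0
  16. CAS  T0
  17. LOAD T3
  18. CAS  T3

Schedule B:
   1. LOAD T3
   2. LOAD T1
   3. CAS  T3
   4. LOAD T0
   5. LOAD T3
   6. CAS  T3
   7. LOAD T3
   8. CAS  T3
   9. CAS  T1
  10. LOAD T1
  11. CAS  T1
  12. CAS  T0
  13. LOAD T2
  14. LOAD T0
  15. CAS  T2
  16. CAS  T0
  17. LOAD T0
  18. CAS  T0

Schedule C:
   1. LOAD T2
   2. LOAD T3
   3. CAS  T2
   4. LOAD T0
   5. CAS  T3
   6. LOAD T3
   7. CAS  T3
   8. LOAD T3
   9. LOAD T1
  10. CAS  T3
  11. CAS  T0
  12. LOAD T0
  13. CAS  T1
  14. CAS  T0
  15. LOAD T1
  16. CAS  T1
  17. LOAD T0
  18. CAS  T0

Simulating candidate A:
#1 T1 reads 0
#2 T0 reads 0
#3 T2 reads 0
#4 T0 CAS(0→1) writes; counter now 1
#5 T3 reads 1
#6 T0 reads 1
#7 T3 CAS(1→2) writes; counter now 2
#8 T0 CAS(1→2) fails; counter now 2
#9 T2 CAS(0→1) fails; counter now 2
#10 T3 reads 2
#11 T3 CAS(2→3) writes; counter now 3
#12 T1 CAS(0→1) fails; counter now 3
#13 T1 reads 3
#14 T1 CAS(3→4) writes; counter now 4
#15 T0 reads 4
#16 T0 CAS(4→5) writes; counter now 5
#17 T3 reads 5
#18 T3 CAS(5→6) writes; counter now 6

A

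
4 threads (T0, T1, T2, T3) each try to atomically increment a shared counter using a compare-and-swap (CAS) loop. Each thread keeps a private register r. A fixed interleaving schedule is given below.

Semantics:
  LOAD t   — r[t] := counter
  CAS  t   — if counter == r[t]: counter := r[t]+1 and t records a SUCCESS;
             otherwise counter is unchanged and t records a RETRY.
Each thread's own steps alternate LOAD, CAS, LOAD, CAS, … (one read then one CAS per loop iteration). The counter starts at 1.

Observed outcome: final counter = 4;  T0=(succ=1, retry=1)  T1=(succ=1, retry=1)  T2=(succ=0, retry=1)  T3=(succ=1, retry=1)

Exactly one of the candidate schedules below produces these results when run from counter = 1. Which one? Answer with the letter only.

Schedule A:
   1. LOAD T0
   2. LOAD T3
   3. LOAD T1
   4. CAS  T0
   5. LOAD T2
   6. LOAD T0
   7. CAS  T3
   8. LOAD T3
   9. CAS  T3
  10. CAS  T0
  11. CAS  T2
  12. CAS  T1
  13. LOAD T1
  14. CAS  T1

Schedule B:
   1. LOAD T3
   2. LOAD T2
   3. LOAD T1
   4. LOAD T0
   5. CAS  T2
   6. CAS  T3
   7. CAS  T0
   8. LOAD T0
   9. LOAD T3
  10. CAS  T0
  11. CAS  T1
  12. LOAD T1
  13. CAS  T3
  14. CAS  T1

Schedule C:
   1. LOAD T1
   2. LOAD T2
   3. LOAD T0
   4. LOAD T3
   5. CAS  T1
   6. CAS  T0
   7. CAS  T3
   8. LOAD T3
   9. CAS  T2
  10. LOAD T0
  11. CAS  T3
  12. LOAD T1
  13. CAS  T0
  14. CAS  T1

Tracing schedule A:
   1) LOAD T0:  M=1  r_T0=1
   2) LOAD T3:  M=1  r_T3=1
   3) LOAD T1:  M=1  r_T1=1
   4) CAS  T0:  M=2  r_T0=1 ✓
   5) LOAD T2:  M=2  r_T2=2
   6) LOAD T0:  M=2  r_T0=2
   7) CAS  T3:  M=2  r_T3=1 ✗
   8) LOAD T3:  M=2  r_T3=2
   9) CAS  T3:  M=3  r_T3=2 ✓
  10) CAS  T0:  M=3  r_T0=2 ✗
  11) CAS  T2:  M=3  r_T2=2 ✗
  12) CAS  T1:  M=3  r_T1=1 ✗
  13) LOAD T1:  M=3  r_T1=3
  14) CAS  T1:  M=4  r_T1=3 ✓

A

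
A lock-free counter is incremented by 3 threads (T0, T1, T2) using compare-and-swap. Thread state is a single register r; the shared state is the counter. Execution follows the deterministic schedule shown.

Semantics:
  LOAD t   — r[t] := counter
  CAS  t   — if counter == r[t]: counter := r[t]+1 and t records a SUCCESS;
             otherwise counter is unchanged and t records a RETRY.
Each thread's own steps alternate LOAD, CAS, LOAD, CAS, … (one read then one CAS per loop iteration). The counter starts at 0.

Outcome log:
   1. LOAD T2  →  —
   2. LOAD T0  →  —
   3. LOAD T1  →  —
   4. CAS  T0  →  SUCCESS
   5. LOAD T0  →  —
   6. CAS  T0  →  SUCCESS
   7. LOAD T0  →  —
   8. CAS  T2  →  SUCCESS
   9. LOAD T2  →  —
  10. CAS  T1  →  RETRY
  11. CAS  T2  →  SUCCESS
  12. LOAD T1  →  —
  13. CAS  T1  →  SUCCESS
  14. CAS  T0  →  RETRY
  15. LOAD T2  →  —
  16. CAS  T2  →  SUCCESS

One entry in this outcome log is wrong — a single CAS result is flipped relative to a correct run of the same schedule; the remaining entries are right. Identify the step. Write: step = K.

step = 8

Correct run:
1. LOAD T2 → mem=0 r[T2]=0 [LOAD]
2. LOAD T0 → mem=0 r[T0]=0 [LOAD]
3. LOAD T1 → mem=0 r[T1]=0 [LOAD]
4. CAS T0 → mem=1 r[T0]=0 [OK]
5. LOAD T0 → mem=1 r[T0]=1 [LOAD]
6. CAS T0 → mem=2 r[T0]=1 [OK]
7. LOAD T0 → mem=2 r[T0]=2 [LOAD]
8. CAS T2 → mem=2 r[T2]=0 [RETRY]
9. LOAD T2 → mem=2 r[T2]=2 [LOAD]
10. CAS T1 → mem=2 r[T1]=0 [RETRY]
11. CAS T2 → mem=3 r[T2]=2 [OK]
12. LOAD T1 → mem=3 r[T1]=3 [LOAD]
13. CAS T1 → mem=4 r[T1]=3 [OK]
14. CAS T0 → mem=4 r[T0]=2 [RETRY]
15. LOAD T2 → mem=4 r[T2]=4 [LOAD]
16. CAS T2 → mem=5 r[T2]=4 [OK]
Mismatch at 8.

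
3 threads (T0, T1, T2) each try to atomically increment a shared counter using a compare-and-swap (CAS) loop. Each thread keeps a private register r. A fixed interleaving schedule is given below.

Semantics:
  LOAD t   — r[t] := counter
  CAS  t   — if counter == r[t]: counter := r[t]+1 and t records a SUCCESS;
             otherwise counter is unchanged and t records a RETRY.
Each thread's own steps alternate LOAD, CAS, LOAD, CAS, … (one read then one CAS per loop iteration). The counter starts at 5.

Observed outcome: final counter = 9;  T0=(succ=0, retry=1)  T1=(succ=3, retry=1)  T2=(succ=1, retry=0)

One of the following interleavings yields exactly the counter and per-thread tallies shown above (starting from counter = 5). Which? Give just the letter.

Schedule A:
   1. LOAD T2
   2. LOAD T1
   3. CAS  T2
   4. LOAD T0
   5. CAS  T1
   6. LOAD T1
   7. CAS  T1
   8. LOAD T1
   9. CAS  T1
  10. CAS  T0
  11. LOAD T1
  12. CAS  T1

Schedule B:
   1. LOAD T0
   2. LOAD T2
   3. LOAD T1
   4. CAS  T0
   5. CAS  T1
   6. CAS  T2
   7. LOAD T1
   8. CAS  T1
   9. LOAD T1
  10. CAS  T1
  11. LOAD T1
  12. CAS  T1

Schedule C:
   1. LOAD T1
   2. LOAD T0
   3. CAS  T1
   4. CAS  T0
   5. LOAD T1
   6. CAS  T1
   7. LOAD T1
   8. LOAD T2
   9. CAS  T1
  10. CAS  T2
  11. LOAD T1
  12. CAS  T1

Run A:
#1 T2 reads 5
#2 T1 reads 5
#3 T2 CAS(5→6) writes; counter now 6
#4 T0 reads 6
#5 T1 CAS(5→6) fails; counter now 6
#6 T1 reads 6
#7 T1 CAS(6→7) writes; counter now 7
#8 T1 reads 7
#9 T1 CAS(7→8) writes; counter now 8
#10 T0 CAS(6→7) fails; counter now 8
#11 T1 reads 8
#12 T1 CAS(8→9) writes; counter now 9

A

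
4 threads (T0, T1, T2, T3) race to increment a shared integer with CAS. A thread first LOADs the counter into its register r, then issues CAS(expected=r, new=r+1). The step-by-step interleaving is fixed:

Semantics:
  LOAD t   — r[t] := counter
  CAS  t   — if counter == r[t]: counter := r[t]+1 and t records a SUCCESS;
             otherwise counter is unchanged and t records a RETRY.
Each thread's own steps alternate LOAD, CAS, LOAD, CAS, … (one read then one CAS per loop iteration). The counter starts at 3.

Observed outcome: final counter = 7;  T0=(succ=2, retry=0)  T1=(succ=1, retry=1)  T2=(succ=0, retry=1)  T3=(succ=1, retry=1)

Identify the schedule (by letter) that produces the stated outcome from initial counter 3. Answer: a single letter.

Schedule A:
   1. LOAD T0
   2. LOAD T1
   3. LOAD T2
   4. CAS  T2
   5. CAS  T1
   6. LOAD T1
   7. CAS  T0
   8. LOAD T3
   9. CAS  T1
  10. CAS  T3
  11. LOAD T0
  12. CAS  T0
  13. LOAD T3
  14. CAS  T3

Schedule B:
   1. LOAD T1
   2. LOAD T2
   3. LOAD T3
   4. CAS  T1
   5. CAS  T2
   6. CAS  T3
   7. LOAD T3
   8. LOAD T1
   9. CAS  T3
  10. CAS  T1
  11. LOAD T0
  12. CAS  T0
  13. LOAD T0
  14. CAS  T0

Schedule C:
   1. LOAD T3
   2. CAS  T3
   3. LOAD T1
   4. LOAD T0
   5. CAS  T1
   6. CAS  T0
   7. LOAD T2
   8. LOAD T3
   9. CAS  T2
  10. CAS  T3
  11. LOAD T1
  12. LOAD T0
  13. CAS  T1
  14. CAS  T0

Simulating candidate B:
1. LOAD T1 → mem=3 r[T1]=3 [LOAD]
2. LOAD T2 → mem=3 r[T2]=3 [LOAD]
3. LOAD T3 → mem=3 r[T3]=3 [LOAD]
4. CAS T1 → mem=4 r[T1]=3 [OK]
5. CAS T2 → mem=4 r[T2]=3 [RETRY]
6. CAS T3 → mem=4 r[T3]=3 [RETRY]
7. LOAD T3 → mem=4 r[T3]=4 [LOAD]
8. LOAD T1 → mem=4 r[T1]=4 [LOAD]
9. CAS T3 → mem=5 r[T3]=4 [OK]
10. CAS T1 → mem=5 r[T1]=4 [RETRY]
11. LOAD T0 → mem=5 r[T0]=5 [LOAD]
12. CAS T0 → mem=6 r[T0]=5 [OK]
13. LOAD T0 → mem=6 r[T0]=6 [LOAD]
14. CAS T0 → mem=7 r[T0]=6 [OK]

B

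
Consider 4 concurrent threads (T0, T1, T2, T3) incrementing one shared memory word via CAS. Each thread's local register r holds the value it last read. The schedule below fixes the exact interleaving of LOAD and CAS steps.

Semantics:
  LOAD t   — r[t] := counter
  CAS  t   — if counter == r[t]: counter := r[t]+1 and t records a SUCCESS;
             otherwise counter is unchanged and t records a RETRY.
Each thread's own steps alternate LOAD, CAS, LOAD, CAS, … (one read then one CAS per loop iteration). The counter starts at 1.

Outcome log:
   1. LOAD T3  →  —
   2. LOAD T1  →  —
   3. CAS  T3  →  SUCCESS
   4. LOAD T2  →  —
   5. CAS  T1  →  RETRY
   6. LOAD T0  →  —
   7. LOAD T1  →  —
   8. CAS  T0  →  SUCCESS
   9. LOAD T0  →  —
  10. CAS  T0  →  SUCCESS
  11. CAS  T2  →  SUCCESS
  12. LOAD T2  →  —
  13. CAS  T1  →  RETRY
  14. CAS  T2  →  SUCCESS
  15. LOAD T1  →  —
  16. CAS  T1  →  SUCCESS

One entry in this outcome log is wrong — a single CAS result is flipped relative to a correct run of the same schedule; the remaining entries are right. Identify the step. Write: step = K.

Re-executing:
[1] T3.load  rd  (counter 1, T3.r 1)
[2] T1.load  rd  (counter 1, T1.r 1)
[3] T3.cas  hit  (counter 2, T3.r 1)
[4] T2.load  rd  (counter 2, T2.r 2)
[5] T1.cas  miss  (counter 2, T1.r 1)
[6] T0.load  rd  (counter 2, T0.r 2)
[7] T1.load  rd  (counter 2, T1.r 2)
[8] T0.cas  hit  (counter 3, T0.r 2)
[9] T0.load  rd  (counter 3, T0.r 3)
[10] T0.cas  hit  (counter 4, T0.r 3)
[11] T2.cas  miss  (counter 4, T2.r 2)
[12] T2.load  rd  (counter 4, T2.r 4)
[13] T1.cas  miss  (counter 4, T1.r 2)
[14] T2.cas  hit  (counter 5, T2.r 4)
[15] T1.load  rd  (counter 5, T1.r 5)
[16] T1.cas  hit  (counter 6, T1.r 5)
Mismatch at 11.

step = 11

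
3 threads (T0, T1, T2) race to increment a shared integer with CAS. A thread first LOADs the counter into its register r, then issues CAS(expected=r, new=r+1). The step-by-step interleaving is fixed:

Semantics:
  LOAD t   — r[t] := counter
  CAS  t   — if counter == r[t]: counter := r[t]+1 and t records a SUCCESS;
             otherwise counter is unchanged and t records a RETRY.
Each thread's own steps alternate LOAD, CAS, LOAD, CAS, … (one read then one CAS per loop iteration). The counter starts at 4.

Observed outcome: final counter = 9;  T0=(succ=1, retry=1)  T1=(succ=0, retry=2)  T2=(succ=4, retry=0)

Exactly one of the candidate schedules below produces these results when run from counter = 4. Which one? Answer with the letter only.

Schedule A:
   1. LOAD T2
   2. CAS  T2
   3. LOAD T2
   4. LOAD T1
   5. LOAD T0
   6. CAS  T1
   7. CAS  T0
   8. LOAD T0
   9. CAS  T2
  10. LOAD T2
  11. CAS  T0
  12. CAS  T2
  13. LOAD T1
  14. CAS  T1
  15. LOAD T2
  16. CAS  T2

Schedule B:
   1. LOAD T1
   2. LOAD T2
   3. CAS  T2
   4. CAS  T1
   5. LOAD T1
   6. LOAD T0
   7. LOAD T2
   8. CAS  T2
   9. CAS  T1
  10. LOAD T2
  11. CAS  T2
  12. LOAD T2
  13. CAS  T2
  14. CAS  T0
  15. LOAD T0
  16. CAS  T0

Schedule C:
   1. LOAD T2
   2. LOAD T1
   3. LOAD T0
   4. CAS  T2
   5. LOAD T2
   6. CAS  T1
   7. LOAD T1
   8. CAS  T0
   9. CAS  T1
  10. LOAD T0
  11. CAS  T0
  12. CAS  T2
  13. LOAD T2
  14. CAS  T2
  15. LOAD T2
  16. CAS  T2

Run B:
step 1: T1 LOAD ⇒ load; ctr=4 reg=4
step 2: T2 LOAD ⇒ load; ctr=4 reg=4
step 3: T2 CAS ⇒ ok; ctr=5 reg=4
step 4: T1 CAS ⇒ retry; ctr=5 reg=4
step 5: T1 LOAD ⇒ load; ctr=5 reg=5
step 6: T0 LOAD ⇒ load; ctr=5 reg=5
step 7: T2 LOAD ⇒ load; ctr=5 reg=5
step 8: T2 CAS ⇒ ok; ctr=6 reg=5
step 9: T1 CAS ⇒ retry; ctr=6 reg=5
step 10: T2 LOAD ⇒ load; ctr=6 reg=6
step 11: T2 CAS ⇒ ok; ctr=7 reg=6
step 12: T2 LOAD ⇒ load; ctr=7 reg=7
step 13: T2 CAS ⇒ ok; ctr=8 reg=7
step 14: T0 CAS ⇒ retry; ctr=8 reg=5
step 15: T0 LOAD ⇒ load; ctr=8 reg=8
step 16: T0 CAS ⇒ ok; ctr=9 reg=8

B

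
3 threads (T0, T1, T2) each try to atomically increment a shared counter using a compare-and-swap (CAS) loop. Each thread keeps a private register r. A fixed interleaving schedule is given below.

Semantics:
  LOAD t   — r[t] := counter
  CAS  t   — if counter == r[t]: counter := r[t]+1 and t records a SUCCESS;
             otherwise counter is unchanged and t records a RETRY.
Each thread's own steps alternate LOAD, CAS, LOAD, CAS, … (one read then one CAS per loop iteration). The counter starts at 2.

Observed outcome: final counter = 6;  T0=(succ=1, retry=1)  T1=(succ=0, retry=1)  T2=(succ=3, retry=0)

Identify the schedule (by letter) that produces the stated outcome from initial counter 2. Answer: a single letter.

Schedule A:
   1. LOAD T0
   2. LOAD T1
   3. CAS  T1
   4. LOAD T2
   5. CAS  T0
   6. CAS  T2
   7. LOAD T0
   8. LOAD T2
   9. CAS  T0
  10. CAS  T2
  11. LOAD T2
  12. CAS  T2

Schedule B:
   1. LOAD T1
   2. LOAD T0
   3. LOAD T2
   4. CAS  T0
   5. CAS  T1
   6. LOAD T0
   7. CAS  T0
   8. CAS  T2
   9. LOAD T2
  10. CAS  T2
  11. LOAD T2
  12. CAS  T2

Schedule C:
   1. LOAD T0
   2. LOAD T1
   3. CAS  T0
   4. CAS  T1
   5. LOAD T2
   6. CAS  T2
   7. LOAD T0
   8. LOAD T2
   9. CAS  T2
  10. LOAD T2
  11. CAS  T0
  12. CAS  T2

Tracing schedule C:
T0 LOAD — after: cnt=2, r=2 — load
T1 LOAD — after: cnt=2, r=2 — load
T0 CAS — after: cnt=3, r=2 — ok
T1 CAS — after: cnt=3, r=2 — retry
T2 LOAD — after: cnt=3, r=3 — load
T2 CAS — after: cnt=4, r=3 — ok
T0 LOAD — after: cnt=4, r=4 — load
T2 LOAD — after: cnt=4, r=4 — load
T2 CAS — after: cnt=5, r=4 — ok
T2 LOAD — after: cnt=5, r=5 — load
T0 CAS — after: cnt=5, r=4 — retry
T2 CAS — after: cnt=6, r=5 — ok

C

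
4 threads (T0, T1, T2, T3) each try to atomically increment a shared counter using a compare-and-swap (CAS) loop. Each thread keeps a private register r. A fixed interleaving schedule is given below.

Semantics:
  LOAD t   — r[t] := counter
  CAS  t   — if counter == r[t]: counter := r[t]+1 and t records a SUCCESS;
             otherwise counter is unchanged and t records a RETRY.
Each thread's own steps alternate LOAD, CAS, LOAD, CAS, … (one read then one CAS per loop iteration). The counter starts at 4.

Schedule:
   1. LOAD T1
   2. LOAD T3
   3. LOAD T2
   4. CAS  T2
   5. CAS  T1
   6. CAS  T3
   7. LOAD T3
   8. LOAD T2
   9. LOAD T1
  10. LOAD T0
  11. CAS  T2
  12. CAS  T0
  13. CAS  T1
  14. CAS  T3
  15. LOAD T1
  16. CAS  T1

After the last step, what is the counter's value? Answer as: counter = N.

step 1: T1 LOAD ⇒ load; ctr=4 reg=4
step 2: T3 LOAD ⇒ load; ctr=4 reg=4
step 3: T2 LOAD ⇒ load; ctr=4 reg=4
step 4: T2 CAS ⇒ ok; ctr=5 reg=4
step 5: T1 CAS ⇒ retry; ctr=5 reg=4
step 6: T3 CAS ⇒ retry; ctr=5 reg=4
step 7: T3 LOAD ⇒ load; ctr=5 reg=5
step 8: T2 LOAD ⇒ load; ctr=5 reg=5
step 9: T1 LOAD ⇒ load; ctr=5 reg=5
step 10: T0 LOAD ⇒ load; ctr=5 reg=5
step 11: T2 CAS ⇒ ok; ctr=6 reg=5
step 12: T0 CAS ⇒ retry; ctr=6 reg=5
step 13: T1 CAS ⇒ retry; ctr=6 reg=5
step 14: T3 CAS ⇒ retry; ctr=6 reg=5
step 15: T1 LOAD ⇒ load; ctr=6 reg=6
step 16: T1 CAS ⇒ ok; ctr=7 reg=6

counter = 7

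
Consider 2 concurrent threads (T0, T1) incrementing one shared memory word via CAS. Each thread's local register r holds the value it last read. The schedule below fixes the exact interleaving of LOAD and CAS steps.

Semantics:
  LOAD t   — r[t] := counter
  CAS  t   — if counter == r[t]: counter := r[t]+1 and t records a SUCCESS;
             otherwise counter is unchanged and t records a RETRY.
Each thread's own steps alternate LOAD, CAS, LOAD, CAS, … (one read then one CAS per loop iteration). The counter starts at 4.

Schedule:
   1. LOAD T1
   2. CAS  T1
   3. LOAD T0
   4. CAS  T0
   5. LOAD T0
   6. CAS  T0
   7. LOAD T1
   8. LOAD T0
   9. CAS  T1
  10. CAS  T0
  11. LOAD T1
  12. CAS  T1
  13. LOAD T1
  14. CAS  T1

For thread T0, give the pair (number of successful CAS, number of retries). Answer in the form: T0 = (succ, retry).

T0 = (2, 1)

   1) LOAD T1:  M=4  r_T1=4
   2) CAS  T1:  M=5  r_T1=4 ✓
   3) LOAD T0:  M=5  r_T0=5
   4) CAS  T0:  M=6  r_T0=5 ✓
   5) LOAD T0:  M=6  r_T0=6
   6) CAS  T0:  M=7  r_T0=6 ✓
   7) LOAD T1:  M=7  r_T1=7
   8) LOAD T0:  M=7  r_T0=7
   9) CAS  T1:  M=8  r_T1=7 ✓
  10) CAS  T0:  M=8  r_T0=7 ✗
  11) LOAD T1:  M=8  r_T1=8
  12) CAS  T1:  M=9  r_T1=8 ✓
  13) LOAD T1:  M=9  r_T1=9
  14) CAS  T1:  M=10  r_T1=9 ✓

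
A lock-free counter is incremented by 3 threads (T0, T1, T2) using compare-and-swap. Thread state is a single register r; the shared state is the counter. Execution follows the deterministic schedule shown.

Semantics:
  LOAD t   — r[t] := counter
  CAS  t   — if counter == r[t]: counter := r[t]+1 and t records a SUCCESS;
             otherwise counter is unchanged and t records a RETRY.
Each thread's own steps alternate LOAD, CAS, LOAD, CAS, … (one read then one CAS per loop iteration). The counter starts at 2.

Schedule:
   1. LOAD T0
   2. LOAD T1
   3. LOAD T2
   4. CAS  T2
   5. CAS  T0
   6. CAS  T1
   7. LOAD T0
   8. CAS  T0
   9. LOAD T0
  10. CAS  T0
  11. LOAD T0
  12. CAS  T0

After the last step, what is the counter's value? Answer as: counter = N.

counter = 6

step 1: T0 LOAD ⇒ load; ctr=2 reg=2
step 2: T1 LOAD ⇒ load; ctr=2 reg=2
step 3: T2 LOAD ⇒ load; ctr=2 reg=2
step 4: T2 CAS ⇒ ok; ctr=3 reg=2
step 5: T0 CAS ⇒ retry; ctr=3 reg=2
step 6: T1 CAS ⇒ retry; ctr=3 reg=2
step 7: T0 LOAD ⇒ load; ctr=3 reg=3
step 8: T0 CAS ⇒ ok; ctr=4 reg=3
step 9: T0 LOAD ⇒ load; ctr=4 reg=4
step 10: T0 CAS ⇒ ok; ctr=5 reg=4
step 11: T0 LOAD ⇒ load; ctr=5 reg=5
step 12: T0 CAS ⇒ ok; ctr=6 reg=5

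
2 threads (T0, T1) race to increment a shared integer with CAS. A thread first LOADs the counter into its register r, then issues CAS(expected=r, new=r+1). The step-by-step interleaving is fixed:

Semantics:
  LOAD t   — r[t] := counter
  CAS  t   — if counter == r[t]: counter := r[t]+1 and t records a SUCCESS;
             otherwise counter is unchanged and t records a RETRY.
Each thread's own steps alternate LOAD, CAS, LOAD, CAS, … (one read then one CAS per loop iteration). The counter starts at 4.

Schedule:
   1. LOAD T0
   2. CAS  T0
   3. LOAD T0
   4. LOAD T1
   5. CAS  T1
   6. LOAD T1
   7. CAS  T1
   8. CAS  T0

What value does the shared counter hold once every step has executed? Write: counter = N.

step 1: T0 LOAD ⇒ load; ctr=4 reg=4
step 2: T0 CAS ⇒ ok; ctr=5 reg=4
step 3: T0 LOAD ⇒ load; ctr=5 reg=5
step 4: T1 LOAD ⇒ load; ctr=5 reg=5
step 5: T1 CAS ⇒ ok; ctr=6 reg=5
step 6: T1 LOAD ⇒ load; ctr=6 reg=6
step 7: T1 CAS ⇒ ok; ctr=7 reg=6
step 8: T0 CAS ⇒ retry; ctr=7 reg=5

counter = 7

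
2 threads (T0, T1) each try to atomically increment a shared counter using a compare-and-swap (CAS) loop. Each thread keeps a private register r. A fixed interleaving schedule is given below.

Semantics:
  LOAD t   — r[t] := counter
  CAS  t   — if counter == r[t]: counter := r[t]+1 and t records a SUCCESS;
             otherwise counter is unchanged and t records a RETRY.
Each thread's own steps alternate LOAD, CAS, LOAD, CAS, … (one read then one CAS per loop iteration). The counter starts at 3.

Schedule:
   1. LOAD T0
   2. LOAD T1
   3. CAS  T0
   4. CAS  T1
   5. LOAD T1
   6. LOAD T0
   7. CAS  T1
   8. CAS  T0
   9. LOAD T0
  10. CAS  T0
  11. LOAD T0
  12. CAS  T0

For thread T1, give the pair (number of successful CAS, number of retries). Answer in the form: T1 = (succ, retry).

T1 = (1, 1)

   1) LOAD T0:  M=3  r_T0=3
   2) LOAD T1:  M=3  r_T1=3
   3) CAS  T0:  M=4  r_T0=3 ✓
   4) CAS  T1:  M=4  r_T1=3 ✗
   5) LOAD T1:  M=4  r_T1=4
   6) LOAD T0:  M=4  r_T0=4
   7) CAS  T1:  M=5  r_T1=4 ✓
   8) CAS  T0:  M=5  r_T0=4 ✗
   9) LOAD T0:  M=5  r_T0=5
  10) CAS  T0:  M=6  r_T0=5 ✓
  11) LOAD T0:  M=6  r_T0=6
  12) CAS  T0:  M=7  r_T0=6 ✓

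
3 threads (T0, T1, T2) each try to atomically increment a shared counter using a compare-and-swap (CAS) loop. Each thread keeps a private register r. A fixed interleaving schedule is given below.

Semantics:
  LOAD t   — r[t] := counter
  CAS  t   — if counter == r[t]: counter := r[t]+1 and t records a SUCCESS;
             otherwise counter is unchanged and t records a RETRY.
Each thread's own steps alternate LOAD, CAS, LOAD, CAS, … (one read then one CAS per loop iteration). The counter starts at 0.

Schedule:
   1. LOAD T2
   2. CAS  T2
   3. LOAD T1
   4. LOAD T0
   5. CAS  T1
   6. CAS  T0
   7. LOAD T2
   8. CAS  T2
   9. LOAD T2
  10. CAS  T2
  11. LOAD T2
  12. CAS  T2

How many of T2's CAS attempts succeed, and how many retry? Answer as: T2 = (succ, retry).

   1) LOAD T2:  M=0  r_T2=0
   2) CAS  T2:  M=1  r_T2=0 ✓
   3) LOAD T1:  M=1  r_T1=1
   4) LOAD T0:  M=1  r_T0=1
   5) CAS  T1:  M=2  r_T1=1 ✓
   6) CAS  T0:  M=2  r_T0=1 ✗
   7) LOAD T2:  M=2  r_T2=2
   8) CAS  T2:  M=3  r_T2=2 ✓
   9) LOAD T2:  M=3  r_T2=3
  10) CAS  T2:  M=4  r_T2=3 ✓
  11) LOAD T2:  M=4  r_T2=4
  12) CAS  T2:  M=5  r_T2=4 ✓

T2 = (4, 0)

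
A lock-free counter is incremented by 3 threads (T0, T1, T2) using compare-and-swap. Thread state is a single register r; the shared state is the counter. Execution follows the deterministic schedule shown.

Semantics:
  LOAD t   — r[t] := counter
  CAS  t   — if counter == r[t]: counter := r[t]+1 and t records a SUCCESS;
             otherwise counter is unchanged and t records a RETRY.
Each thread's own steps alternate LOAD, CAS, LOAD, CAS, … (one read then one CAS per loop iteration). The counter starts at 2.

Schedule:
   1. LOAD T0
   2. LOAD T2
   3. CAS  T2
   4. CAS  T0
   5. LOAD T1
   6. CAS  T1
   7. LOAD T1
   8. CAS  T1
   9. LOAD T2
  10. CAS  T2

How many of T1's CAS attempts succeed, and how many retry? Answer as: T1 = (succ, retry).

#1 T0 reads 2
#2 T2 reads 2
#3 T2 CAS(2→3) writes; counter now 3
#4 T0 CAS(2→3) fails; counter now 3
#5 T1 reads 3
#6 T1 CAS(3→4) writes; counter now 4
#7 T1 reads 4
#8 T1 CAS(4→5) writes; counter now 5
#9 T2 reads 5
#10 T2 CAS(5→6) writes; counter now 6

T1 = (2, 0)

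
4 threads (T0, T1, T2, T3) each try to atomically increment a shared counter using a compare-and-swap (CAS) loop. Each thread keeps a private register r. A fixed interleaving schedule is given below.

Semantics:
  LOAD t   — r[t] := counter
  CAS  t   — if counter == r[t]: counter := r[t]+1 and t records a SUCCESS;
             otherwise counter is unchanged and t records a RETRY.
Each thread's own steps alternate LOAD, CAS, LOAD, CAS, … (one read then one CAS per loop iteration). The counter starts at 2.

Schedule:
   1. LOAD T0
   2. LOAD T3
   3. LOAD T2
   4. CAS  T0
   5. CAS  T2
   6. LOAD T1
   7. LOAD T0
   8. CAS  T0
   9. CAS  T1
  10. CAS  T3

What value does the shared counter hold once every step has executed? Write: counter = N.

counter = 4

T0 LOAD — after: cnt=2, r=2 — load
T3 LOAD — after: cnt=2, r=2 — load
T2 LOAD — after: cnt=2, r=2 — load
T0 CAS — after: cnt=3, r=2 — ok
T2 CAS — after: cnt=3, r=2 — retry
T1 LOAD — after: cnt=3, r=3 — load
T0 LOAD — after: cnt=3, r=3 — load
T0 CAS — after: cnt=4, r=3 — ok
T1 CAS — after: cnt=4, r=3 — retry
T3 CAS — after: cnt=4, r=2 — retry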